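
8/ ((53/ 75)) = 600/ 53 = 11.32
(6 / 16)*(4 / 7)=3 / 14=0.21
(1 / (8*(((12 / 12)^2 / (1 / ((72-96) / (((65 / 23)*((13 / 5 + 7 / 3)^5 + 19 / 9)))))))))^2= 833357194092799467169 / 449811662400000000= 1852.68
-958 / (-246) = 479 / 123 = 3.89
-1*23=-23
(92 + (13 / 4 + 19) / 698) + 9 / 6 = 261141 / 2792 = 93.53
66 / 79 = 0.84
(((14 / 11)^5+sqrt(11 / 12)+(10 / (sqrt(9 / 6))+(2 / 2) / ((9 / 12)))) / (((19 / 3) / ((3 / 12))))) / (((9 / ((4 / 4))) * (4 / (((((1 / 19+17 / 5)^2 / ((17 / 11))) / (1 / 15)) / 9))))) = 36982 * sqrt(33) / 15741405+15180613424 / 230469910605+147928 * sqrt(6) / 3148281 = 0.19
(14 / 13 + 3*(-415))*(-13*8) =129368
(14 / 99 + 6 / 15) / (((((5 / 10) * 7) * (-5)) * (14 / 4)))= -1072 / 121275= -0.01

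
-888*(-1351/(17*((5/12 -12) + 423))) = 14396256/83929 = 171.53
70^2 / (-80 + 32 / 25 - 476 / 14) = -61250 / 1409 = -43.47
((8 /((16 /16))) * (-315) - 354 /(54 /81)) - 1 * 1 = -3052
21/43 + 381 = 16404/43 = 381.49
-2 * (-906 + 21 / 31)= 56130 / 31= 1810.65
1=1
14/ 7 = 2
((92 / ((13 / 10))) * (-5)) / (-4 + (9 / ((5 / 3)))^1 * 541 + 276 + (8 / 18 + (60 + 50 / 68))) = -7038000 / 64733591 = -0.11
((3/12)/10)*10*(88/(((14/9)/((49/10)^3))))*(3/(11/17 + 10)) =84858543/181000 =468.83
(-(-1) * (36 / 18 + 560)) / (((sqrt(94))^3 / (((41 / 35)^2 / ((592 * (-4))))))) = -472361 * sqrt(94) / 12815734400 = -0.00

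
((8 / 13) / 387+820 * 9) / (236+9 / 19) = 705446972 / 22604283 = 31.21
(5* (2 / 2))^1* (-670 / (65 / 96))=-64320 / 13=-4947.69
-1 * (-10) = 10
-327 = -327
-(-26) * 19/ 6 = 247/ 3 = 82.33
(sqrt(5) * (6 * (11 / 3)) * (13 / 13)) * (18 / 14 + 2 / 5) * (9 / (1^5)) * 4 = 46728 * sqrt(5) / 35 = 2985.34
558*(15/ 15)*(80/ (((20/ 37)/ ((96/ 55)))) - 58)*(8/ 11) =49184352/ 605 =81296.45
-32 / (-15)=32 / 15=2.13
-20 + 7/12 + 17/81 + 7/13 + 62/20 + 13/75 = -1621093/105300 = -15.39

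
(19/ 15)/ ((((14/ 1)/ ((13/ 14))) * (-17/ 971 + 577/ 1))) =239837/ 1647135000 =0.00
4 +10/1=14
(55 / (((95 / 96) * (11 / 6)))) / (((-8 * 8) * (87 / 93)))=-279 / 551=-0.51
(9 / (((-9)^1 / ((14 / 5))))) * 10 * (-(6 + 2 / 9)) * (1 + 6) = 1219.56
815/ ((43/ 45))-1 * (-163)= 43684/ 43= 1015.91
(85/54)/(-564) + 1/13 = 0.07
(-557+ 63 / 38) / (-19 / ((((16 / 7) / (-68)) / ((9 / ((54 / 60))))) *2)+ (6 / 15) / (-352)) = -0.20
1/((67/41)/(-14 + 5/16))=-8979/1072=-8.38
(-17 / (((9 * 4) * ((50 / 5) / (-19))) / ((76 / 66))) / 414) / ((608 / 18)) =323 / 4371840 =0.00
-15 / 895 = -3 / 179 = -0.02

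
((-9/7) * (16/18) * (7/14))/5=-4/35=-0.11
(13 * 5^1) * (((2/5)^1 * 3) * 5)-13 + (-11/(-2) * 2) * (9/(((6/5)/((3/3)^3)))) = 919/2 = 459.50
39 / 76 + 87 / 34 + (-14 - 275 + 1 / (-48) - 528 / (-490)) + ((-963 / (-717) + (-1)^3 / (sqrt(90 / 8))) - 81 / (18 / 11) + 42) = -264206090741 / 907836720 - 2 * sqrt(5) / 15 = -291.33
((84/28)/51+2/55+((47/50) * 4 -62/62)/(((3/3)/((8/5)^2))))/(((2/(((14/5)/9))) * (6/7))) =41008933/31556250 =1.30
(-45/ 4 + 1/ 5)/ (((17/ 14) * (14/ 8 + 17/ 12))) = -273/ 95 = -2.87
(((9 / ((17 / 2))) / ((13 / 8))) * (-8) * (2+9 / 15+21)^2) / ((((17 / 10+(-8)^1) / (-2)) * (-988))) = 1782272 / 1910545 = 0.93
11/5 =2.20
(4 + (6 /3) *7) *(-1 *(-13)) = 234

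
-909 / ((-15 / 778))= 235734 / 5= 47146.80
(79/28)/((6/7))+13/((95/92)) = 36209/2280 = 15.88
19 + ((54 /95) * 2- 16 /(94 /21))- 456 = -1962089 /4465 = -439.44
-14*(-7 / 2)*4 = 196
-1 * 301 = -301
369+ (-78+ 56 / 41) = 11987 / 41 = 292.37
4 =4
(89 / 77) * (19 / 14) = 1691 / 1078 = 1.57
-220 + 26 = -194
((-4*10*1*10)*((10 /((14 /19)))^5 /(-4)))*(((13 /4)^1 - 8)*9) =-33079135078125 /16807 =-1968176062.24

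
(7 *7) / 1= 49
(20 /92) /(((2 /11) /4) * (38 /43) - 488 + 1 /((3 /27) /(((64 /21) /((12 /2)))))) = -16555 /36811477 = -0.00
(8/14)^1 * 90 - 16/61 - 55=-1637/427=-3.83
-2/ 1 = -2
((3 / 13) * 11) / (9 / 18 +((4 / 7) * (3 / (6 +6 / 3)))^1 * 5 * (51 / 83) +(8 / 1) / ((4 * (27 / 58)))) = 517671 / 1112371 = 0.47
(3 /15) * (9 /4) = 9 /20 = 0.45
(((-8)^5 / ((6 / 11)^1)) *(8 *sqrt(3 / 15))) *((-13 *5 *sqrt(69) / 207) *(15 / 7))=1201315.64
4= 4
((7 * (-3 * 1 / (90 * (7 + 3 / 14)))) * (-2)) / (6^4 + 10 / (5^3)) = 245 / 4908903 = 0.00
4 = 4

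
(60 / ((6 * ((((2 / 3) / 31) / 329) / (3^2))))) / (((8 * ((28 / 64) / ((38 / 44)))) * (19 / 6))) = 1180170 / 11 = 107288.18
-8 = -8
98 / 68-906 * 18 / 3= -184775 / 34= -5434.56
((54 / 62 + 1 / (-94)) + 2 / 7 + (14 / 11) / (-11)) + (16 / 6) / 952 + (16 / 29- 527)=-1917978388705 / 3650405682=-525.42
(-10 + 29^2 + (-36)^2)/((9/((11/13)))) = 7799/39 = 199.97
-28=-28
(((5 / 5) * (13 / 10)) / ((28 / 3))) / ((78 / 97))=97 / 560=0.17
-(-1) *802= 802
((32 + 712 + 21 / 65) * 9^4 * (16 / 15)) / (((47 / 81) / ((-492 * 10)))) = -134934723566208 / 3055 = -44168485619.05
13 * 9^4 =85293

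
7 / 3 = 2.33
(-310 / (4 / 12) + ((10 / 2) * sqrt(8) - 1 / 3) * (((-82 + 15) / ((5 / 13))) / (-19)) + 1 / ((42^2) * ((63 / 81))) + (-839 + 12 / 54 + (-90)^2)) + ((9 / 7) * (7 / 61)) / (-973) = 1742 * sqrt(2) / 19 + 62942323336741 / 9946375740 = 6457.83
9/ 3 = 3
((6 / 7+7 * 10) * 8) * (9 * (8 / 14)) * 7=142848 / 7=20406.86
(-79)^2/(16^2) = 6241/256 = 24.38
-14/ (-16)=0.88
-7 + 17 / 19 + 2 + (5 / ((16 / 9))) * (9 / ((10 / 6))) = 11.08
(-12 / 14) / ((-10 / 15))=9 / 7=1.29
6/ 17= 0.35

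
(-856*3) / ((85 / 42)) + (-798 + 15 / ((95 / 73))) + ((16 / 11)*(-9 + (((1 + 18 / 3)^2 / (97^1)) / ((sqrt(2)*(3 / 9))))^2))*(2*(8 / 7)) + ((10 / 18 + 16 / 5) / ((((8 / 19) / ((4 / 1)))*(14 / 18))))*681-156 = 67865530982013 / 2340112390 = 29000.97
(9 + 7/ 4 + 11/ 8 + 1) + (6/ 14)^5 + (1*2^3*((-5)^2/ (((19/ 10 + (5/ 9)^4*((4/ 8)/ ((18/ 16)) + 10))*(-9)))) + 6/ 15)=6738107597317/ 1149216272680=5.86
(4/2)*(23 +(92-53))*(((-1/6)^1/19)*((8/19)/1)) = -496/1083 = -0.46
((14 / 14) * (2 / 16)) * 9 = 9 / 8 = 1.12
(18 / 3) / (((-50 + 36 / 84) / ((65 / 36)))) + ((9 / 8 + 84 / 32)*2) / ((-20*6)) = -4681 / 16656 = -0.28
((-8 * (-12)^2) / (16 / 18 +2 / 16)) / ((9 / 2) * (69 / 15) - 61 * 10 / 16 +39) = -3317760 / 62999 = -52.66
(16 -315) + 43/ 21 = -6236/ 21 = -296.95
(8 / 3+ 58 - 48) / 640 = 19 / 960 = 0.02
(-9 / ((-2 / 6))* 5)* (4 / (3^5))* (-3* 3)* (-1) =20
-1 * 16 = -16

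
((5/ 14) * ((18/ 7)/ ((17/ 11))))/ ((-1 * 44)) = -45/ 3332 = -0.01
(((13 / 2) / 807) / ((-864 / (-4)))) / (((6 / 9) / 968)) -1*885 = -25709447 / 29052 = -884.95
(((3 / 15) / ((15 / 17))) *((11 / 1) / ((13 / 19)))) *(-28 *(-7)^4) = -238861084 / 975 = -244985.73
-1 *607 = -607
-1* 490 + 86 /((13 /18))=-4822 /13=-370.92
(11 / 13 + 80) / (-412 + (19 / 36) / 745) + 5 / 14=323608885 / 2011067422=0.16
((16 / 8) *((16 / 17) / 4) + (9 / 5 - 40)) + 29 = -742 / 85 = -8.73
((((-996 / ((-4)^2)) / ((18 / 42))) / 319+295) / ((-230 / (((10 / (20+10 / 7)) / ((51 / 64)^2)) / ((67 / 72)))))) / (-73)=10776055808 / 777813162225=0.01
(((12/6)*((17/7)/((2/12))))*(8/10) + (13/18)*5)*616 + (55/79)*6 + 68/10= 59002412/3555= 16597.02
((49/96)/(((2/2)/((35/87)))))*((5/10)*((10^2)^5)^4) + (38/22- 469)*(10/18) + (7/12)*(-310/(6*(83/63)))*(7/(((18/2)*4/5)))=3914487499999999999999999999999999998925443425/3812688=1026700191570881226053640000000000000000.00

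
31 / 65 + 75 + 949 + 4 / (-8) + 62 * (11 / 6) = 443681 / 390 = 1137.64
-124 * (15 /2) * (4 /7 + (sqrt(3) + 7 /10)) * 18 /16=-4185 * sqrt(3) /4 - 74493 /56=-3142.39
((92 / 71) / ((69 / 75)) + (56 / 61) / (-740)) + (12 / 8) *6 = 8338621 / 801235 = 10.41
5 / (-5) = -1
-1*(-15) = 15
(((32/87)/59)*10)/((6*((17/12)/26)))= 16640/87261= 0.19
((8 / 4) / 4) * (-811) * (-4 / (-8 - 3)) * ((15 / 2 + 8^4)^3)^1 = -448305590297573 / 44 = -10188763415853.93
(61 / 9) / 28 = 61 / 252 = 0.24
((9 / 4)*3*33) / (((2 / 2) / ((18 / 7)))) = 8019 / 14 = 572.79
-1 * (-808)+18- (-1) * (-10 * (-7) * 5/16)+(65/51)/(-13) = 345893/408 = 847.78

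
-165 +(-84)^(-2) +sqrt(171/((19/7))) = -1164239/7056 +3 * sqrt(7) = -157.06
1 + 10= 11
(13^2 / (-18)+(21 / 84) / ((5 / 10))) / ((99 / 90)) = -800 / 99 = -8.08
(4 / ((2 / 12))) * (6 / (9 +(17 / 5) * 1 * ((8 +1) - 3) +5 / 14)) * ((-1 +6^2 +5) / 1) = 403200 / 2083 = 193.57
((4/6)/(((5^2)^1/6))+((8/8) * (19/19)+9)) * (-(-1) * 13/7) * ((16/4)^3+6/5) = 1076452/875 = 1230.23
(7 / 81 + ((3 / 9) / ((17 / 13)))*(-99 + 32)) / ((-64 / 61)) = 713639 / 44064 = 16.20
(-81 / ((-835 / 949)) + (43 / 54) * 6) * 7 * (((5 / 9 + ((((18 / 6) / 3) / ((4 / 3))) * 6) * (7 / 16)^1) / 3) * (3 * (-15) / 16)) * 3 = -1851698807 / 384768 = -4812.51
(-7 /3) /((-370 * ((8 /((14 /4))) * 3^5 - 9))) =49 /4245750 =0.00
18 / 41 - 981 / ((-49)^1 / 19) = 765081 / 2009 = 380.83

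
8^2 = 64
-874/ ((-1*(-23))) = -38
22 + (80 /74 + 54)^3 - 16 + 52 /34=143906704408 /861101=167119.43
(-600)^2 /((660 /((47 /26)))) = 141000 /143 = 986.01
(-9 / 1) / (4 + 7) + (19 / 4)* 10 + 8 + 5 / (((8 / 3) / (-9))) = 3327 / 88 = 37.81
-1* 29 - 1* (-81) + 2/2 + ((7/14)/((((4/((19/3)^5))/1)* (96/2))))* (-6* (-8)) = 2579131/1944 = 1326.71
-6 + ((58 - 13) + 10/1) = 49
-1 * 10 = -10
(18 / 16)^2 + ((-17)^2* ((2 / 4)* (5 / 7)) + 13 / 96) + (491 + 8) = 811259 / 1344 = 603.62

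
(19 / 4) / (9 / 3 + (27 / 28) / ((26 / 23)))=3458 / 2805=1.23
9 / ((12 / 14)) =21 / 2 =10.50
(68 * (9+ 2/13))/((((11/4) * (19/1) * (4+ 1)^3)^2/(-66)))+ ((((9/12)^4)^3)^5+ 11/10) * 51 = 56.10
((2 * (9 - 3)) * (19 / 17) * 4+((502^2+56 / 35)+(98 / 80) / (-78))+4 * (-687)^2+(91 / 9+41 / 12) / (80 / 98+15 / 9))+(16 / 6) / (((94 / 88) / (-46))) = 77881204080649 / 36396048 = 2139825.84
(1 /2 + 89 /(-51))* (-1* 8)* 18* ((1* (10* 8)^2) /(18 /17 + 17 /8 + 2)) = 10403840 /47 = 221358.30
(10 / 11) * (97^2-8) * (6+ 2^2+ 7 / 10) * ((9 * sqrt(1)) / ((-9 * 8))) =-1005907 / 88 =-11430.76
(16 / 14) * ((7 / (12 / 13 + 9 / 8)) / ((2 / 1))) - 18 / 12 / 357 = 98795 / 50694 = 1.95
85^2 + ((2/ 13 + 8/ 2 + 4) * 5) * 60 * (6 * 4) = 857125/ 13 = 65932.69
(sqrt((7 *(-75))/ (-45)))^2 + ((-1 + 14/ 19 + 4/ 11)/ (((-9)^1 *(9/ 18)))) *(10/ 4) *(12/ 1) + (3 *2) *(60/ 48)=23195/ 1254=18.50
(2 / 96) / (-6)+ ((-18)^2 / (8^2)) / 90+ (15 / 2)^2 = 20269 / 360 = 56.30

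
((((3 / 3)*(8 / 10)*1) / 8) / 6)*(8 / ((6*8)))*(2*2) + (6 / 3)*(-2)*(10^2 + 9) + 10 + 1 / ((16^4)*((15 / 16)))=-78518269 / 184320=-425.99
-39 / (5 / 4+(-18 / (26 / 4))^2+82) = -8788 / 20487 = -0.43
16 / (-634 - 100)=-8 / 367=-0.02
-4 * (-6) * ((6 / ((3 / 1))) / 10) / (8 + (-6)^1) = 12 / 5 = 2.40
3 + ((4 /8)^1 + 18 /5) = 71 /10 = 7.10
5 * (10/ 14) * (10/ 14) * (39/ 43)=4875/ 2107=2.31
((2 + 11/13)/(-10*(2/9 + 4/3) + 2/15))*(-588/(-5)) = -97902/4511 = -21.70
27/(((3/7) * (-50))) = -63/50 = -1.26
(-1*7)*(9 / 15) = -21 / 5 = -4.20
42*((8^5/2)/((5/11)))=7569408/5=1513881.60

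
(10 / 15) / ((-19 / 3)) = -2 / 19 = -0.11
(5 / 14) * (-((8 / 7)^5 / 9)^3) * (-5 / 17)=439804651110400 / 411855708549065193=0.00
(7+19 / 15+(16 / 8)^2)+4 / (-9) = 532 / 45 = 11.82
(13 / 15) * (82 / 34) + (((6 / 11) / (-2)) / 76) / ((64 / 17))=28504627 / 13643520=2.09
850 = 850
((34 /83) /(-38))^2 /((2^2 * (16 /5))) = 1445 /159163456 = 0.00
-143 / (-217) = 143 / 217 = 0.66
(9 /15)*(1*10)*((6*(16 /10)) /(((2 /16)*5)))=2304 /25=92.16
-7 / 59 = -0.12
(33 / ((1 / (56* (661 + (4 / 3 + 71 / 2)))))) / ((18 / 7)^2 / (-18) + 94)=15797551 / 1147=13772.93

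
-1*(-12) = 12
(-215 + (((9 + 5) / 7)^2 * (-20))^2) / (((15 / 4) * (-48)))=-1237 / 36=-34.36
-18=-18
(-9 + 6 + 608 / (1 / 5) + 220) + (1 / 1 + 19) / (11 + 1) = 9776 / 3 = 3258.67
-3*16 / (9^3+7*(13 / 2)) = -96 / 1549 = -0.06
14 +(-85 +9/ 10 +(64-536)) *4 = -11052/ 5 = -2210.40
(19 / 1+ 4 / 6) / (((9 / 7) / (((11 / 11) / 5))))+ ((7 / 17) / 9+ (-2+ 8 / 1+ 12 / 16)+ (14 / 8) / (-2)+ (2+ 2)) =238313 / 18360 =12.98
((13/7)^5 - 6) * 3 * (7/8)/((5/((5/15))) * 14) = 270451/1344560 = 0.20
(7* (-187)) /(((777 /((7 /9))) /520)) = -680680 /999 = -681.36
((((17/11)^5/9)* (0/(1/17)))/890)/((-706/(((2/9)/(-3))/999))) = 0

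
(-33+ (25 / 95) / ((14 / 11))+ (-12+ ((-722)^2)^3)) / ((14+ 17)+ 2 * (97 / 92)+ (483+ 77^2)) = 288875961063397732609 / 13143725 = 21978241408991.57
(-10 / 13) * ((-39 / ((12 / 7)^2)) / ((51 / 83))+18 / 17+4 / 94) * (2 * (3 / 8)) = 11791085 / 997152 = 11.82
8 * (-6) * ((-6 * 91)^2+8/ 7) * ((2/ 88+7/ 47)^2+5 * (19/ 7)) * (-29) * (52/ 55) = 768783829574900880/ 144068771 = 5336228137.71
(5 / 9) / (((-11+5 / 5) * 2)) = -1 / 36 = -0.03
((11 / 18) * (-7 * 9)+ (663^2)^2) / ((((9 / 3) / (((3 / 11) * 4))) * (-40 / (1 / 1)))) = -77288362289 / 44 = -1756553688.39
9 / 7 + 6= 51 / 7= 7.29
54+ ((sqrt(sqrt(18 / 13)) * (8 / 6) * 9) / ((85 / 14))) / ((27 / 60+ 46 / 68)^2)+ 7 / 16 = 56.13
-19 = -19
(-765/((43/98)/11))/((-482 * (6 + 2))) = 412335/82904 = 4.97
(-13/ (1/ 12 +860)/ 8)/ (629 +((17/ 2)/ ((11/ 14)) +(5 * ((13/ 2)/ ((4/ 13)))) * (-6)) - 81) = 286/ 11342779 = 0.00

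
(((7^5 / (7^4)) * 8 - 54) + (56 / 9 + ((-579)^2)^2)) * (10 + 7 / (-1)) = 1011478752803 / 3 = 337159584267.67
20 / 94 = 10 / 47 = 0.21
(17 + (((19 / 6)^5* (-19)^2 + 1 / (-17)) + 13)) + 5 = 15200438507 / 132192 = 114987.58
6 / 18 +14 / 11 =53 / 33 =1.61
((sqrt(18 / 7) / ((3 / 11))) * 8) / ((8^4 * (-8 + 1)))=-11 * sqrt(14) / 25088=-0.00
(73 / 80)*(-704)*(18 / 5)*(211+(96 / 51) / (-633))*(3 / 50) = -65636741412 / 2241875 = -29277.61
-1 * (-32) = 32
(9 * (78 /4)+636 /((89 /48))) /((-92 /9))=-50.72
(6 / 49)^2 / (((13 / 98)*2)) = 36 / 637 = 0.06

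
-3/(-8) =3/8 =0.38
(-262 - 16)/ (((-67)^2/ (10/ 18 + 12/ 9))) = -4726/ 40401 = -0.12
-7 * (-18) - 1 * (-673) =799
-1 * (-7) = 7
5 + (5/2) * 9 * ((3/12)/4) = 6.41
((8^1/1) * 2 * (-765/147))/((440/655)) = -66810/539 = -123.95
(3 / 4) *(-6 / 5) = -9 / 10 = -0.90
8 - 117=-109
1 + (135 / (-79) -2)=-214 / 79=-2.71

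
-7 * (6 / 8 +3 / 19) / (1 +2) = -161 / 76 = -2.12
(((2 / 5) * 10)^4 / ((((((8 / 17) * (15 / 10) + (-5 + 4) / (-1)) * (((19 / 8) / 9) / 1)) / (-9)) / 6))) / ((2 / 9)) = -76142592 / 551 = -138189.82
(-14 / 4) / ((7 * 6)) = -1 / 12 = -0.08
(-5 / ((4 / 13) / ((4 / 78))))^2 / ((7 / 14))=25 / 18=1.39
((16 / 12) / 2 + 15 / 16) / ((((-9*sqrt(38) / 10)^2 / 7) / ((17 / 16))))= 229075 / 590976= 0.39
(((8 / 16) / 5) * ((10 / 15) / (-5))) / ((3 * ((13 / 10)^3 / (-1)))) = 40 / 19773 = 0.00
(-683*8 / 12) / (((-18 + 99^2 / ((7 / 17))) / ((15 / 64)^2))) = -119525 / 113657856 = -0.00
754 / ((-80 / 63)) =-23751 / 40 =-593.78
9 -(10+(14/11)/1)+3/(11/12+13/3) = -131/77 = -1.70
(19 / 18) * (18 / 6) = 3.17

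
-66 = -66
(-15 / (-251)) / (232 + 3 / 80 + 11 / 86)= 51600 / 200460899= 0.00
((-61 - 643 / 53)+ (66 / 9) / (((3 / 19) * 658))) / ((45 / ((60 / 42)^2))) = -229315180 / 69207453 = -3.31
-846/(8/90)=-19035/2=-9517.50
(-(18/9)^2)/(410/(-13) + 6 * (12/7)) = 182/967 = 0.19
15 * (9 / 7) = 135 / 7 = 19.29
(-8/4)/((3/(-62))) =124/3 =41.33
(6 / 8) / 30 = 1 / 40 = 0.02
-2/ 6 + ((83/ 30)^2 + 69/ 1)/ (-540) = -0.48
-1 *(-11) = 11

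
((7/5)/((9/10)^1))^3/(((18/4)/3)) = 5488/2187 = 2.51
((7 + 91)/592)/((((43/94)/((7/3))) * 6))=16121/114552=0.14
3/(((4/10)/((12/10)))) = 9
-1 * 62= -62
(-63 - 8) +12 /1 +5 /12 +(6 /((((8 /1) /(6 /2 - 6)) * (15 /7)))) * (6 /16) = -28309 /480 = -58.98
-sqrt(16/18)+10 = 10 - 2 * sqrt(2)/3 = 9.06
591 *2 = 1182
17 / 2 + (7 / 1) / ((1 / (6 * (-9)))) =-739 / 2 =-369.50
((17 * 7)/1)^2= 14161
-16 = -16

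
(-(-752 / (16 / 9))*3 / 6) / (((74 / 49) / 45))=932715 / 148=6302.13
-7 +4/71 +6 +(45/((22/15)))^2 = 32316947/34364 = 940.43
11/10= 1.10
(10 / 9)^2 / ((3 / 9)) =100 / 27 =3.70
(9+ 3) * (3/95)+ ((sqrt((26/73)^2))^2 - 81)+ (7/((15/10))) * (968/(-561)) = -6858546583/77457015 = -88.55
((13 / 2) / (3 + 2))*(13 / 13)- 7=-57 / 10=-5.70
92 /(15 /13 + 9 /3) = 598 /27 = 22.15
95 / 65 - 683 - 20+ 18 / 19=-173046 / 247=-700.59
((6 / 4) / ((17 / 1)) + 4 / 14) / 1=89 / 238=0.37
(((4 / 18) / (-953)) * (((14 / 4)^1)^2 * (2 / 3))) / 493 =-49 / 12685383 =-0.00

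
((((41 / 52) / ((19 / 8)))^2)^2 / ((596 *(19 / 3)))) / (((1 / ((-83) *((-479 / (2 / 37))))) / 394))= 9826485755775036 / 10537259667311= 932.55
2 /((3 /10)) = 6.67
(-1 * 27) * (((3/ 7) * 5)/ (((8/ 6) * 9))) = -135/ 28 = -4.82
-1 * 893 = -893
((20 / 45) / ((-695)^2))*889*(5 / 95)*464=1649984 / 82597275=0.02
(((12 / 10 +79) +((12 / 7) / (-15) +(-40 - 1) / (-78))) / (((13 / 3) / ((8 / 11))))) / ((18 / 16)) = 12.03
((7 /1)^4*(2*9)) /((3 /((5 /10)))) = 7203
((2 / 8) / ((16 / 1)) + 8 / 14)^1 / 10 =263 / 4480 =0.06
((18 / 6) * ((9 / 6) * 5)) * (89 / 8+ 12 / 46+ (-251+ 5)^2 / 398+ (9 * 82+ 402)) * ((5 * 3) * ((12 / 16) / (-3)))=-32215466475 / 292928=-109977.42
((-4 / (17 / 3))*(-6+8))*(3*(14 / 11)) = -1008 / 187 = -5.39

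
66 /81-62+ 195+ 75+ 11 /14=209.60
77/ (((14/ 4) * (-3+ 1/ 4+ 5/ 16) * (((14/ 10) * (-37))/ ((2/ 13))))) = 3520/ 131313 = 0.03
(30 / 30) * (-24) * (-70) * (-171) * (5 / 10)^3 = -35910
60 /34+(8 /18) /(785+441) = 165544 /93789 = 1.77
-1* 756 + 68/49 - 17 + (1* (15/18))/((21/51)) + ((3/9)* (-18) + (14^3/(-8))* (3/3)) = -328865/294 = -1118.59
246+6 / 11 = 2712 / 11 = 246.55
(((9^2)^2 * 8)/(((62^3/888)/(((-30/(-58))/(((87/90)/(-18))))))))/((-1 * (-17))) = -47191960800/425921927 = -110.80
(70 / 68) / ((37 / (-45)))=-1575 / 1258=-1.25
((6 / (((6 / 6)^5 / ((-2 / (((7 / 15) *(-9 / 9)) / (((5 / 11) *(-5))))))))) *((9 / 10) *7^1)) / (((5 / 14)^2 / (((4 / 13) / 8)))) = -15876 / 143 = -111.02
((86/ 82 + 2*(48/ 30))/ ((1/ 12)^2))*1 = 125424/ 205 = 611.82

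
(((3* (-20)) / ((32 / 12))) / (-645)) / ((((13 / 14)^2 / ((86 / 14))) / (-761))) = -31962 / 169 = -189.12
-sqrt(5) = -2.24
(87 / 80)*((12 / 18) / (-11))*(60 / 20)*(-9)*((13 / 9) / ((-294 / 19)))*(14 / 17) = -7163 / 52360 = -0.14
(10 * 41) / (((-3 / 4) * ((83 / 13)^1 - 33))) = 10660 / 519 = 20.54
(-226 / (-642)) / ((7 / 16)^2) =28928 / 15729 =1.84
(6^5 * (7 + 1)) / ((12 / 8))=41472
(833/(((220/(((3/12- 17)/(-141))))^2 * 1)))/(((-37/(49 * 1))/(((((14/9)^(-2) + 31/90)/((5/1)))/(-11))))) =24989989171/5639498536320000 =0.00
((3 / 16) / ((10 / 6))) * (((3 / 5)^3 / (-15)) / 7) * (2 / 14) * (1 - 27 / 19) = 81 / 5818750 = 0.00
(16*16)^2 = 65536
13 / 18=0.72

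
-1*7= -7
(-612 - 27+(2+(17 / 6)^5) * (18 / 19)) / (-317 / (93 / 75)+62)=118094593 / 49272624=2.40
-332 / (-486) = 166 / 243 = 0.68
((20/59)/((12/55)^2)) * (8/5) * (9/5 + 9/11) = 1760/59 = 29.83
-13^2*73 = -12337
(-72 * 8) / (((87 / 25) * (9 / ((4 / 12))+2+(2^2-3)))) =-160 / 29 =-5.52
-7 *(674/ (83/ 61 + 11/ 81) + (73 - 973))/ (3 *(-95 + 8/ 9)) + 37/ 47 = -217816334/ 21024839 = -10.36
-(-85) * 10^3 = 85000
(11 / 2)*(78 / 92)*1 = 4.66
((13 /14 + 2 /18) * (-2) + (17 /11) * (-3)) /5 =-4654 /3465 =-1.34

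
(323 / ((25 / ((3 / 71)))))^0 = 1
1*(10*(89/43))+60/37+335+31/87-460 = -102.32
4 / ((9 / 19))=76 / 9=8.44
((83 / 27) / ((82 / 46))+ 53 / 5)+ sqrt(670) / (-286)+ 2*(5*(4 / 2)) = 178916 / 5535 - sqrt(670) / 286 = 32.23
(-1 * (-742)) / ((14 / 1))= 53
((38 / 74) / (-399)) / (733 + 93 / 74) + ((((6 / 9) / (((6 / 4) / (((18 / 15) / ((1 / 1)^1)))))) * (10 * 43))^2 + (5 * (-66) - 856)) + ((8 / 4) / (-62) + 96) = 5465384592839 / 106116255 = 51503.75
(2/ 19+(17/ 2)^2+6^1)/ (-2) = -5955/ 152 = -39.18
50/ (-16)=-25/ 8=-3.12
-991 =-991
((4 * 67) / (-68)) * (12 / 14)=-402 / 119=-3.38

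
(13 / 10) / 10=13 / 100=0.13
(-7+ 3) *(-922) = 3688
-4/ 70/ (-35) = 2/ 1225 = 0.00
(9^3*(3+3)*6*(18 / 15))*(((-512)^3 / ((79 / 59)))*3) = -3740799476957184 / 395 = -9470378422676.42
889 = 889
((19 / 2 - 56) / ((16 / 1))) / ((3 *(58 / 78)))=-1209 / 928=-1.30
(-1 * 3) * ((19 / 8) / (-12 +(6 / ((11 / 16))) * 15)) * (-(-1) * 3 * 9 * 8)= -12.94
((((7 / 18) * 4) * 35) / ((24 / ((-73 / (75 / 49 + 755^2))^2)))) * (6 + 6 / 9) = 626951521 / 2527710363795600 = 0.00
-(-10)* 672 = 6720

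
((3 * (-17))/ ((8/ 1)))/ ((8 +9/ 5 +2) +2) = -85/ 184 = -0.46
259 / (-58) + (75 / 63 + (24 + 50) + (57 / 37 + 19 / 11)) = 36680141 / 495726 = 73.99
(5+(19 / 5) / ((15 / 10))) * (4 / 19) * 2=904 / 285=3.17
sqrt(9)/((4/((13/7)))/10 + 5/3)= 585/367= 1.59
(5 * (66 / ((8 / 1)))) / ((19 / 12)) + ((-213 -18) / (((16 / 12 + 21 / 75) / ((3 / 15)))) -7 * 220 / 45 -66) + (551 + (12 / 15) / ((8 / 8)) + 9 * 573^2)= 27795630994 / 9405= 2955409.99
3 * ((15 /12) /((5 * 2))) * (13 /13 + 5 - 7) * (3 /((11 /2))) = -9 /44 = -0.20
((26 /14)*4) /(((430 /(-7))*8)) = -13 /860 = -0.02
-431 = -431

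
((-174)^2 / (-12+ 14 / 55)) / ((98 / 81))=-33719895 / 15827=-2130.53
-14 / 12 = -7 / 6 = -1.17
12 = 12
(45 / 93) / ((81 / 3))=5 / 279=0.02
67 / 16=4.19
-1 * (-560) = 560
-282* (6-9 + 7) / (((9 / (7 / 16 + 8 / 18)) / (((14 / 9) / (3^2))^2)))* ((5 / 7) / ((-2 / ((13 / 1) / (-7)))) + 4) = -2727833 / 177147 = -15.40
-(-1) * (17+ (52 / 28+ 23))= 41.86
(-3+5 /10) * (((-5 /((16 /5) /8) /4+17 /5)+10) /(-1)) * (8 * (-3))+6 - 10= -1241 /2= -620.50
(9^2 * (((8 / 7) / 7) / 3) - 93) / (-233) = 4341 / 11417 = 0.38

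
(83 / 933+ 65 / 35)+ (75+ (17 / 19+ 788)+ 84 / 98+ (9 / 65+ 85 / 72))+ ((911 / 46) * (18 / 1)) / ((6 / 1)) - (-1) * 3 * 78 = 5171050452797 / 4452313320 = 1161.43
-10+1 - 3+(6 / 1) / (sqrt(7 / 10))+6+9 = 3+6* sqrt(70) / 7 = 10.17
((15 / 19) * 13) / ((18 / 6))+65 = 1300 / 19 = 68.42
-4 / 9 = -0.44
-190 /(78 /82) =-7790 /39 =-199.74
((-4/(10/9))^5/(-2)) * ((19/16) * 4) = 4487724/3125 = 1436.07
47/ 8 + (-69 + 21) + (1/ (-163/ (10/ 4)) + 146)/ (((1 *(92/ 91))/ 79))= 170434143/ 14996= 11365.31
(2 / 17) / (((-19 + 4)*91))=-2 / 23205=-0.00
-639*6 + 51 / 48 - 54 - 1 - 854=-75871 / 16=-4741.94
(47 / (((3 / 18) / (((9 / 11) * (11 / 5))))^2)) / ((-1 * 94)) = -1458 / 25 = -58.32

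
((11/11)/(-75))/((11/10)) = -0.01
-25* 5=-125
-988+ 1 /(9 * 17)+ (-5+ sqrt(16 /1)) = -151316 /153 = -988.99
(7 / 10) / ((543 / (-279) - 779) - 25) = -651 / 749530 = -0.00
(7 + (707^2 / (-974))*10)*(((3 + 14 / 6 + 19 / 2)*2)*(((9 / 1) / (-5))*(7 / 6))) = 777452914 / 2435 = 319282.51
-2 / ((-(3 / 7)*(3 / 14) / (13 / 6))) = 1274 / 27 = 47.19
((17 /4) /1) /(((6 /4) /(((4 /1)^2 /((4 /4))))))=45.33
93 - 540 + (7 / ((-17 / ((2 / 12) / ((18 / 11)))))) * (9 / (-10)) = -911803 / 2040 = -446.96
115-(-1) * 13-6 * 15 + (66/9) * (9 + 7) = 155.33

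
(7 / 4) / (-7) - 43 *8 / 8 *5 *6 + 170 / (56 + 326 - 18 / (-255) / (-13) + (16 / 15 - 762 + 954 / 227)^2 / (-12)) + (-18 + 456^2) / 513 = -884.96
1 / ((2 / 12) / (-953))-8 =-5726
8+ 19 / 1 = 27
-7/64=-0.11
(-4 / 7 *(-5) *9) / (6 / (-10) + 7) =225 / 56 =4.02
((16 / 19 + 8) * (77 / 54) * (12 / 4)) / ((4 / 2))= 1078 / 57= 18.91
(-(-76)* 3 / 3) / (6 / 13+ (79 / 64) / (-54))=3414528 / 19709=173.25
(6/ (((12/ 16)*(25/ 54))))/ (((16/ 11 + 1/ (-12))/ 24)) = 1368576/ 4525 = 302.45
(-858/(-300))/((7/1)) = 0.41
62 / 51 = 1.22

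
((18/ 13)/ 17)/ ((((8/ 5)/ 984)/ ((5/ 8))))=27675/ 884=31.31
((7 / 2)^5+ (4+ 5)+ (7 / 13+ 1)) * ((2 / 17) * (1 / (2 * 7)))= 222875 / 49504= 4.50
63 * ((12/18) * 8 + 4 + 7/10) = 6321/10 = 632.10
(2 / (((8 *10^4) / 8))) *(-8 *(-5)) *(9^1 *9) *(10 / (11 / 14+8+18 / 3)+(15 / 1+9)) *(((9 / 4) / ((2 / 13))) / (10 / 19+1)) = 25548939 / 166750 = 153.22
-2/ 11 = -0.18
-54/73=-0.74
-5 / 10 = -1 / 2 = -0.50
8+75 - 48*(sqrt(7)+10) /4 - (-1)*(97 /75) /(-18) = -50047 /1350 - 12*sqrt(7) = -68.82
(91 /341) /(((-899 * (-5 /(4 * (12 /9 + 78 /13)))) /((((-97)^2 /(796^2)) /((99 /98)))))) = 41954731 /1638905799465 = 0.00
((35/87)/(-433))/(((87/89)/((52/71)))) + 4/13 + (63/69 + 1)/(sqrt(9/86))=928669328/3025018971 + 44* sqrt(86)/69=6.22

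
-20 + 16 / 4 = -16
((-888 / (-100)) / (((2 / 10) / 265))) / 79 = 11766 / 79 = 148.94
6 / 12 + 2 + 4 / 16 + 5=31 / 4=7.75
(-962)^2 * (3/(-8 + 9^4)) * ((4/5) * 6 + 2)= 2880.98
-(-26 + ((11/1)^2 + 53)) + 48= -100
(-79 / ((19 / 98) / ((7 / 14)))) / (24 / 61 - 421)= 236131 / 487483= 0.48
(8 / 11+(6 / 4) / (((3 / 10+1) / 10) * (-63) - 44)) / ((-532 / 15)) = -300765 / 15270794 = -0.02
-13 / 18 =-0.72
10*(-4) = -40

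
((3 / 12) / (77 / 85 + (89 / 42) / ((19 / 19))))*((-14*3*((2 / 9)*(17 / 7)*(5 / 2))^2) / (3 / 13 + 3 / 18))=-15967250 / 1004307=-15.90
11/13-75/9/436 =14063/17004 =0.83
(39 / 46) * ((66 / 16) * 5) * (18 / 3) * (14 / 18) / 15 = 1001 / 184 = 5.44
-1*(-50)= 50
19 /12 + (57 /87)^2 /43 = 691429 /433956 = 1.59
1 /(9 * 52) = 1 /468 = 0.00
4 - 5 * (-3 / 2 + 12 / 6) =3 / 2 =1.50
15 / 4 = 3.75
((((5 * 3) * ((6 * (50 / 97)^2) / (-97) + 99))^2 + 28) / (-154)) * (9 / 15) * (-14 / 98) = 786987501290760873 / 641388443795330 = 1227.01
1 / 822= 0.00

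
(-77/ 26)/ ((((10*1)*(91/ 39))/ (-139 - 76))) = 27.29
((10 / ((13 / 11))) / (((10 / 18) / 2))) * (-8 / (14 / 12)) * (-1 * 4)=76032 / 91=835.52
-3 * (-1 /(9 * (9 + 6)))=1 /45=0.02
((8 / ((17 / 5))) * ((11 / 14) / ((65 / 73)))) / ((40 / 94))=37741 / 7735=4.88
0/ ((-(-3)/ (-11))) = 0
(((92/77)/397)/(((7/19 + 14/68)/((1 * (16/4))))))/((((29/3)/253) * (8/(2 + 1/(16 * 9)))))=49380563/358791132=0.14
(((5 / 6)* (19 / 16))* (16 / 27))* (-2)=-95 / 81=-1.17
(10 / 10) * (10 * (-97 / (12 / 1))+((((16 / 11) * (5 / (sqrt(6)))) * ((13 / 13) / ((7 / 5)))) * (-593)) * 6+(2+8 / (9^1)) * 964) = 48673 / 18 - 237200 * sqrt(6) / 77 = -4841.65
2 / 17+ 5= 87 / 17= 5.12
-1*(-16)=16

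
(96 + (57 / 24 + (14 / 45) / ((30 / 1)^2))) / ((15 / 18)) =7968403 / 67500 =118.05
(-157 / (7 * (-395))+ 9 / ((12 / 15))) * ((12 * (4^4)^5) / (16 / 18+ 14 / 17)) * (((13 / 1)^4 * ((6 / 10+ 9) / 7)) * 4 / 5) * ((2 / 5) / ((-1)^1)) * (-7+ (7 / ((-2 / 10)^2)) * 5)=-42914390626335745602094104576 / 45276875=-947821390640050701425.27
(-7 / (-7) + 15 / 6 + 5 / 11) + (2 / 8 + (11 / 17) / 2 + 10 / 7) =5.96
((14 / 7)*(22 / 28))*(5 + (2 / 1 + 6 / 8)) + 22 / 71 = 24827 / 1988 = 12.49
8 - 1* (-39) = 47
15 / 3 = 5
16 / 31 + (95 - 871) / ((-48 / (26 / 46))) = 41299 / 4278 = 9.65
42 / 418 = 21 / 209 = 0.10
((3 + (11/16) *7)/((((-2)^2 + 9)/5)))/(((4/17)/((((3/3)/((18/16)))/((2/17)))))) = 180625/1872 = 96.49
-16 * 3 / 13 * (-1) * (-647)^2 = 20093232 / 13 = 1545633.23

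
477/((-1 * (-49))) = 477/49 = 9.73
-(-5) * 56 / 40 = 7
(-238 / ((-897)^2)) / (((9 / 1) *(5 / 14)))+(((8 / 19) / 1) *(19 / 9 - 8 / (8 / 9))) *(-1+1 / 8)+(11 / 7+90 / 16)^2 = 117203022598447 / 2157382019520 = 54.33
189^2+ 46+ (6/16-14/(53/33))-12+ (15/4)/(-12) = 30312901/848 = 35746.35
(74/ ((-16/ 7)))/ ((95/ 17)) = -4403/ 760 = -5.79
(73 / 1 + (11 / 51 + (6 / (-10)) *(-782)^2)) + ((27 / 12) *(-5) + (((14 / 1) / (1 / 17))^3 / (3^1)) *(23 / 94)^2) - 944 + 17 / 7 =-1557644916649 / 15772260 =-98758.51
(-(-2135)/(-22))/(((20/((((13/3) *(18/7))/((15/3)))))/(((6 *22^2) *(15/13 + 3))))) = -652212/5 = -130442.40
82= 82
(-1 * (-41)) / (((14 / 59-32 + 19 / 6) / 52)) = -754728 / 10123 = -74.56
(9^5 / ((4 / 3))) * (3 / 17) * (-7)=-3720087 / 68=-54707.16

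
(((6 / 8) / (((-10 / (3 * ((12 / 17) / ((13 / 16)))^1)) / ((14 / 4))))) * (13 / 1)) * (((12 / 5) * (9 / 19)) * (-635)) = 10369296 / 1615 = 6420.62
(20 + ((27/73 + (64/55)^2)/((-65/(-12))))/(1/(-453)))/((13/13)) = -1782320288/14353625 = -124.17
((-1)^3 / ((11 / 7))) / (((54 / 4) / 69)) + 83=7895 / 99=79.75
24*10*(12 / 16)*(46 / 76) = 2070 / 19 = 108.95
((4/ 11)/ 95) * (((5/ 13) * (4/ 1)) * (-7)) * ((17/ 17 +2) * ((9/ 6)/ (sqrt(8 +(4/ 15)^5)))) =-28350 * sqrt(22785090)/ 2063569651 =-0.07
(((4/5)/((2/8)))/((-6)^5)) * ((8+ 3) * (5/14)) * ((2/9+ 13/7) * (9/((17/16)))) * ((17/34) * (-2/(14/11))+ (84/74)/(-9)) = 4083794/157279563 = 0.03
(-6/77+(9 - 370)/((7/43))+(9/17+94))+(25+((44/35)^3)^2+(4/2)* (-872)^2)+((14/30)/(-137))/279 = 59863265861301310641418/39418119138234375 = 1518673.83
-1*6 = -6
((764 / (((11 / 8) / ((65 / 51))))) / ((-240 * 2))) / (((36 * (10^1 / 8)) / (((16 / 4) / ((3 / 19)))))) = -188708 / 227205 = -0.83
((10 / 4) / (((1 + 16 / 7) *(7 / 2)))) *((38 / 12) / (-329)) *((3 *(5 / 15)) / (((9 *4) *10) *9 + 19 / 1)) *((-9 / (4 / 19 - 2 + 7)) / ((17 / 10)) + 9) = -141835 / 27669477066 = -0.00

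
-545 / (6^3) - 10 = -2705 / 216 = -12.52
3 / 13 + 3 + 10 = 172 / 13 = 13.23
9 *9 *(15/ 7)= 1215/ 7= 173.57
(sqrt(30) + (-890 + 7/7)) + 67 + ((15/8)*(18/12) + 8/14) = -91685/112 + sqrt(30) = -813.14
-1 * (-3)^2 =-9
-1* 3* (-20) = 60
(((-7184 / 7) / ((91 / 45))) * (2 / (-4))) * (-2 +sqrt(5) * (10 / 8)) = -323280 / 637 +202050 * sqrt(5) / 637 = 201.75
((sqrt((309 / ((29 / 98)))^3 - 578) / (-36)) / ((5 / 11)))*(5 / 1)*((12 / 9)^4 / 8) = -88*sqrt(805288399178854) / 613089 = -4073.19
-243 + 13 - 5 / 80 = -230.06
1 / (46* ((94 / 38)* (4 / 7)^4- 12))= -45619 / 24628216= -0.00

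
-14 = -14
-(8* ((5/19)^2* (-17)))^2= -11560000/130321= -88.70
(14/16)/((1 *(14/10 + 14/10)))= 5/16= 0.31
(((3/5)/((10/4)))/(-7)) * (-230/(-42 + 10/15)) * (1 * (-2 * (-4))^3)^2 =-50012.73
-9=-9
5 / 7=0.71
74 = 74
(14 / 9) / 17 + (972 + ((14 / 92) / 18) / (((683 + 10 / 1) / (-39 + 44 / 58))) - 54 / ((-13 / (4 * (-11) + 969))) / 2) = 1519990930691 / 525358548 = 2893.24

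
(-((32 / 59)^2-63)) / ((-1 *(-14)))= 4.48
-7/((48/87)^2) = -5887/256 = -23.00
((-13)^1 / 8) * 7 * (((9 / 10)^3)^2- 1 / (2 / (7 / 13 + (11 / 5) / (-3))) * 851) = -22781683393 / 24000000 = -949.24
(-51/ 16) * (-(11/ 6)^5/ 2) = 2737867/ 82944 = 33.01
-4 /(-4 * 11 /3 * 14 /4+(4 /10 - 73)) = 60 /1859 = 0.03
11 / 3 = 3.67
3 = 3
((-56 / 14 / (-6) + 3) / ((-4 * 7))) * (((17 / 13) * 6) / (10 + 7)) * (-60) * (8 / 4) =660 / 91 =7.25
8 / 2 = 4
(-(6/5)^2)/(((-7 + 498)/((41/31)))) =-1476/380525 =-0.00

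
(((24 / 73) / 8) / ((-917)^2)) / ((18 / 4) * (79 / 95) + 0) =0.00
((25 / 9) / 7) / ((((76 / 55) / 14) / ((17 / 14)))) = 23375 / 4788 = 4.88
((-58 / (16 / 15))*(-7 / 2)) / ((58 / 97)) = 10185 / 32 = 318.28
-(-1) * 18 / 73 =0.25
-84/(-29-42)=84/71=1.18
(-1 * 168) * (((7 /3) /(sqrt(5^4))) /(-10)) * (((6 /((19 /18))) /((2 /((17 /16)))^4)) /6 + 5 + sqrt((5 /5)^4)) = 2965505529 /311296000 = 9.53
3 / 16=0.19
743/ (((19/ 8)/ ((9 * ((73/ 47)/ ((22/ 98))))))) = 191355192/ 9823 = 19480.32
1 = 1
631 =631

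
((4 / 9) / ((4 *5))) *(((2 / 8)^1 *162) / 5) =9 / 50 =0.18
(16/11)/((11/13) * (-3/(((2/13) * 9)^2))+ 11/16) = -6912/3025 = -2.28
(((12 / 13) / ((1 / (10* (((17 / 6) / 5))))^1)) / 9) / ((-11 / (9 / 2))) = -34 / 143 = -0.24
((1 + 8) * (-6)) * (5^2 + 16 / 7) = -10314 / 7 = -1473.43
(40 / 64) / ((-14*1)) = -5 / 112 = -0.04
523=523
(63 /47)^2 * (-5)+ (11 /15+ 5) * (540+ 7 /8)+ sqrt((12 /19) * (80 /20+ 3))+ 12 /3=2 * sqrt(399) /19+ 410348209 /132540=3098.14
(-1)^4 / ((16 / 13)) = 13 / 16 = 0.81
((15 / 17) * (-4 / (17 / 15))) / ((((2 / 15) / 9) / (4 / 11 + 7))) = -4920750 / 3179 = -1547.89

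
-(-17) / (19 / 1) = 17 / 19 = 0.89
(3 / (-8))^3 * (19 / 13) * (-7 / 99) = 399 / 73216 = 0.01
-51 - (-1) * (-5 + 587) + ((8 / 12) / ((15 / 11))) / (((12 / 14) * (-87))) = 6236518 / 11745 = 530.99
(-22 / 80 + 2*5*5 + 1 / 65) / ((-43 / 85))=-439705 / 4472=-98.32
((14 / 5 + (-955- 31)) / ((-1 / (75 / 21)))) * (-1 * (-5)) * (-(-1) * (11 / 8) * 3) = 1013925 / 14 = 72423.21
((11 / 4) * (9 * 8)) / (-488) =-99 / 244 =-0.41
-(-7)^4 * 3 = -7203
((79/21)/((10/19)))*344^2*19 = 1687412192/105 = 16070592.30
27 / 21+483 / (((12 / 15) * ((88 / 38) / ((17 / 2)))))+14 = 5497979 / 2464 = 2231.32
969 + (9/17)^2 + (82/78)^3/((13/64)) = 217290002750/222861483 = 975.00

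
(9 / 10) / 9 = 1 / 10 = 0.10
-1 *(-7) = 7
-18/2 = -9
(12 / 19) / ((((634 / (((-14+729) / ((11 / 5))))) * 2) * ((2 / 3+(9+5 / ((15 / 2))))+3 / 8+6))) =23400 / 2415223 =0.01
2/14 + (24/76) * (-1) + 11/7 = 186/133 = 1.40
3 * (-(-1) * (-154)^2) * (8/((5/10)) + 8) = 1707552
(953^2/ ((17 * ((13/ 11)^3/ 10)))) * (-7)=-2265598.34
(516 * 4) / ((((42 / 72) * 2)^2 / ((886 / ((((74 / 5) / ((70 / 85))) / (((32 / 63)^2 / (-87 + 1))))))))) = -145162240 / 647241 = -224.28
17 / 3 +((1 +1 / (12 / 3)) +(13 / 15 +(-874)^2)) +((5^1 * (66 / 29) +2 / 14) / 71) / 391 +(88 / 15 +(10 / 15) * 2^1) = 258293679166037 / 338128980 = 763890.98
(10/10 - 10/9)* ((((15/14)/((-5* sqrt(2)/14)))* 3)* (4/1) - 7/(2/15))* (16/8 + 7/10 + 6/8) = 69* sqrt(2)/10 + 161/8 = 29.88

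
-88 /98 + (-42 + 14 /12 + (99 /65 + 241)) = 200.79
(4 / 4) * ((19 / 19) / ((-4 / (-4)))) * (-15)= -15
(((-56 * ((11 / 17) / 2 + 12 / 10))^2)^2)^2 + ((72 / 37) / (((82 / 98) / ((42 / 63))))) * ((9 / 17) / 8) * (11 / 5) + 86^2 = 2807443065984615.70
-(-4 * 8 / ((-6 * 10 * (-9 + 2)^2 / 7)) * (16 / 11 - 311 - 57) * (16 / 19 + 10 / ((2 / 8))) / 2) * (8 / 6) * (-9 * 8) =-57212928 / 1045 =-54749.21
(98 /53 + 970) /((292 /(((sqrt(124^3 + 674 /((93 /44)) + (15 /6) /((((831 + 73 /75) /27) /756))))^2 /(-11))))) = -10178691034682207 /17640748059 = -576998.83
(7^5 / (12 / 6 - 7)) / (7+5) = -16807 / 60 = -280.12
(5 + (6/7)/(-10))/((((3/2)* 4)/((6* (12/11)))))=2064/385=5.36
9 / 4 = 2.25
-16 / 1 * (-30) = 480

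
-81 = -81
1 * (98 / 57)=98 / 57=1.72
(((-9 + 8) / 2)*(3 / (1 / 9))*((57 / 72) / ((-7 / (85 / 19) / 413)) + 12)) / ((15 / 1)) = 14181 / 80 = 177.26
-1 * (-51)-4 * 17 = -17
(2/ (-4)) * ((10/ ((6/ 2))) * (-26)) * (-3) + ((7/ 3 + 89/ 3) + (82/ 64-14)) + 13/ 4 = -3439/ 32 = -107.47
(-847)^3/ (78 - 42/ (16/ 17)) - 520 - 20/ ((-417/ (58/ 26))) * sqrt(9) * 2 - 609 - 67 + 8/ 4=-8784697993154/ 482469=-18207797.79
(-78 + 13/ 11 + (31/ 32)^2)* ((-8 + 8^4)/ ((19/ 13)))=-5677831887/ 26752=-212239.53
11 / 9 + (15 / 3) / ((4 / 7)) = 359 / 36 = 9.97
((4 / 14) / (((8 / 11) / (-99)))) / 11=-99 / 28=-3.54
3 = 3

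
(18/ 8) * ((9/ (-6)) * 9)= -243/ 8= -30.38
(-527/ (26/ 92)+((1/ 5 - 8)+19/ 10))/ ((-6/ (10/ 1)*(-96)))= -32.48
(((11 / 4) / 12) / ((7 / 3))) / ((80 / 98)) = 77 / 640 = 0.12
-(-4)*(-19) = -76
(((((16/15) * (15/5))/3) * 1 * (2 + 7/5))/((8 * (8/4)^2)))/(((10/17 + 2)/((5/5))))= 289/6600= 0.04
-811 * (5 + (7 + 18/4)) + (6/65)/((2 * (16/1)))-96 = -14016597/1040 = -13477.50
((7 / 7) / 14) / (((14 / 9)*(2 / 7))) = 9 / 56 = 0.16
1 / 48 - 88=-4223 / 48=-87.98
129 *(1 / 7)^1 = 129 / 7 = 18.43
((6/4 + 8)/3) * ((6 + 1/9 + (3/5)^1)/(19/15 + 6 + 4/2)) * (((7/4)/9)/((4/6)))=20083/30024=0.67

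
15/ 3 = 5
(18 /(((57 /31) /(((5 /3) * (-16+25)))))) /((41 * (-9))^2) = 0.00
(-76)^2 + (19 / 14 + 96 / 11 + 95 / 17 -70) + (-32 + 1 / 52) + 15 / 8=774827149 / 136136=5691.57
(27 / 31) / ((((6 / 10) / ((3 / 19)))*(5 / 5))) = 135 / 589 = 0.23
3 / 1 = 3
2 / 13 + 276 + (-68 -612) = -5250 / 13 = -403.85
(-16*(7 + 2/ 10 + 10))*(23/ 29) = -31648/ 145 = -218.26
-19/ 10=-1.90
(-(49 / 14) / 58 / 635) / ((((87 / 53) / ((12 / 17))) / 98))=-36358 / 9078595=-0.00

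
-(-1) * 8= 8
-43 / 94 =-0.46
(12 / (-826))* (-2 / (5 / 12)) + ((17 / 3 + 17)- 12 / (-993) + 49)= 147123497 / 2050545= 71.75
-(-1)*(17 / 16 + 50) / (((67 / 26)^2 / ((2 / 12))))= 138073 / 107736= 1.28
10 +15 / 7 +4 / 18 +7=1220 / 63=19.37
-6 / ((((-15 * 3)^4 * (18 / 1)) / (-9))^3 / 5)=1 / 18387339614648437500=0.00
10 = 10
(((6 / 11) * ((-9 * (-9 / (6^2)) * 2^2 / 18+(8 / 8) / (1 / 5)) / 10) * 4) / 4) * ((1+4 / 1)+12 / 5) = 2.22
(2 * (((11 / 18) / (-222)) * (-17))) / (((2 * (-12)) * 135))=-187 / 6473520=-0.00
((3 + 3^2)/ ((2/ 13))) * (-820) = -63960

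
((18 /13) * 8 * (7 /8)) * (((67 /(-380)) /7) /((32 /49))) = -0.37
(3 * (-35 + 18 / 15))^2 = 257049 / 25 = 10281.96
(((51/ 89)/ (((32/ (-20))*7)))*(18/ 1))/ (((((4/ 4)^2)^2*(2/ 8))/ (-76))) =174420/ 623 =279.97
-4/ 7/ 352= -1/ 616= -0.00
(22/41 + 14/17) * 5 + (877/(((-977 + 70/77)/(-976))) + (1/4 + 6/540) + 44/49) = 6489708455903/7334015220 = 884.88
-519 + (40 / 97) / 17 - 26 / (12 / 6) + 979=737143 / 1649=447.02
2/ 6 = 1/ 3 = 0.33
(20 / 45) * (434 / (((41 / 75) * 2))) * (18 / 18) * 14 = 303800 / 123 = 2469.92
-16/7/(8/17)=-34/7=-4.86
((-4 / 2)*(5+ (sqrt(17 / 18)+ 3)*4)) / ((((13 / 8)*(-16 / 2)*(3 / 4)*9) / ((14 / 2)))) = 112*sqrt(34) / 1053+ 952 / 351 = 3.33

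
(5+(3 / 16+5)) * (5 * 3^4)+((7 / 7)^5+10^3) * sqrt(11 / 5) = 1001 * sqrt(55) / 5+66015 / 16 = 5610.66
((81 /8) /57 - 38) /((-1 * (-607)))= -0.06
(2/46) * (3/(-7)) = -0.02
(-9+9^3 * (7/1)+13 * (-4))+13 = 5055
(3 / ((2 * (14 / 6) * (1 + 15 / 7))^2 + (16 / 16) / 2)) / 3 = 18 / 3881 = 0.00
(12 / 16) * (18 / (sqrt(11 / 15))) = 27 * sqrt(165) / 22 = 15.76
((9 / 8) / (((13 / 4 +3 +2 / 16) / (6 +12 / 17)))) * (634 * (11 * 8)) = 19080864 / 289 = 66023.75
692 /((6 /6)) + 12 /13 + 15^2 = 11933 /13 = 917.92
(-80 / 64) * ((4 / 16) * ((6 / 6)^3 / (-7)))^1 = 5 / 112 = 0.04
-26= -26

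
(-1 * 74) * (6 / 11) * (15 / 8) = -1665 / 22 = -75.68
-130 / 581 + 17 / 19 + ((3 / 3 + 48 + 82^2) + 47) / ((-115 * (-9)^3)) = 0.75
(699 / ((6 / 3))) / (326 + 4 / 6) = 2097 / 1960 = 1.07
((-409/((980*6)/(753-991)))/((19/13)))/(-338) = -0.03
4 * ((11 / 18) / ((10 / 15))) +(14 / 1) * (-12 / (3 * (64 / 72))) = -178 / 3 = -59.33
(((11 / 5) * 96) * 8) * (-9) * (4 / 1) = -304128 / 5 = -60825.60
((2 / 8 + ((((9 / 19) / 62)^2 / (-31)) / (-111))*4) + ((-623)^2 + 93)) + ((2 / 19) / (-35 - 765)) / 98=6055646243466536727 / 15598400770400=388222.25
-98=-98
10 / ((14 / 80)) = 400 / 7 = 57.14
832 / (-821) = -832 / 821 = -1.01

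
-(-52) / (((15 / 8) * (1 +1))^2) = 832 / 225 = 3.70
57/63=19/21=0.90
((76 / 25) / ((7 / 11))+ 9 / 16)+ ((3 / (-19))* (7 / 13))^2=913380359 / 170825200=5.35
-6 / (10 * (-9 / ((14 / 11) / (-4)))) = -7 / 330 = -0.02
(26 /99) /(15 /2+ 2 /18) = 52 /1507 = 0.03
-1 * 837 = -837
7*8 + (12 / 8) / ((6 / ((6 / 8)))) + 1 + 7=1027 / 16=64.19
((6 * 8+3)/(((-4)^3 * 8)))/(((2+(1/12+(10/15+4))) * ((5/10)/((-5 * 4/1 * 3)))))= 85/48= 1.77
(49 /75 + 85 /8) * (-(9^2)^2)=-14799429 /200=-73997.14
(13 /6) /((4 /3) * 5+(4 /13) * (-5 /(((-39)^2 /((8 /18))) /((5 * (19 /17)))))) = 13109499 /40321720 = 0.33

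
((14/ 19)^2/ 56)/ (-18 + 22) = 7/ 2888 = 0.00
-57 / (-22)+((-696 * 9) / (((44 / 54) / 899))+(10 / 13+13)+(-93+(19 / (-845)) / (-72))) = -420481163681 / 60840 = -6911261.73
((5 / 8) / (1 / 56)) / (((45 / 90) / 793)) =55510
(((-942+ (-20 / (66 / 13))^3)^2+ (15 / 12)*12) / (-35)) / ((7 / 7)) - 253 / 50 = -28756.33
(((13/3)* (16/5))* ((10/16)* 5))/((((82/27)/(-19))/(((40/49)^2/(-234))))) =76000/98441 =0.77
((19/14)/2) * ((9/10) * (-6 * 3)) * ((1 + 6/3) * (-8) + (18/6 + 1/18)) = 64467/280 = 230.24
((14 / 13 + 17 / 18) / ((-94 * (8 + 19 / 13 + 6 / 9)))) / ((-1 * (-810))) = -473 / 180451800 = -0.00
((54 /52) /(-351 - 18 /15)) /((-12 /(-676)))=-195 /1174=-0.17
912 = 912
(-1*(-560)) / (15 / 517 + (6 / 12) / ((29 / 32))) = 8396080 / 8707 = 964.29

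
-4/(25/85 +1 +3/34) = -136/47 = -2.89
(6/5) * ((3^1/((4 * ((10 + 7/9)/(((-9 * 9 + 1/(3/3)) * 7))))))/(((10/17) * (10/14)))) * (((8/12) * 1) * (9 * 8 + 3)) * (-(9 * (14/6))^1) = 11335464/97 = 116860.45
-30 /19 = -1.58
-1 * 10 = -10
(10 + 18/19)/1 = 10.95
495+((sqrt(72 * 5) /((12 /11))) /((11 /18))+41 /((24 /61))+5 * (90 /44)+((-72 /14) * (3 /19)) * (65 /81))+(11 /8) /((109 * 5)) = 9 * sqrt(10)+5824881407 /9568020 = 637.25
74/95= 0.78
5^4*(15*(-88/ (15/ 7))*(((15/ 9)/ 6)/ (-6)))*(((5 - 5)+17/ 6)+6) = 12753125/ 81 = 157445.99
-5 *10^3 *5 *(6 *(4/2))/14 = -21428.57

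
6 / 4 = 3 / 2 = 1.50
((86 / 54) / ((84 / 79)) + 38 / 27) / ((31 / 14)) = 6589 / 5022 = 1.31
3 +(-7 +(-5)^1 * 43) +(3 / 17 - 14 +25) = -3533 / 17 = -207.82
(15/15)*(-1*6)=-6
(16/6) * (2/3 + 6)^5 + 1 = 25600729/729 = 35117.60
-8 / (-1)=8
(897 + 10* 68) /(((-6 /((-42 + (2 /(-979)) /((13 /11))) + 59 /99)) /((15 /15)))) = 7479302557 /687258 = 10882.82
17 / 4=4.25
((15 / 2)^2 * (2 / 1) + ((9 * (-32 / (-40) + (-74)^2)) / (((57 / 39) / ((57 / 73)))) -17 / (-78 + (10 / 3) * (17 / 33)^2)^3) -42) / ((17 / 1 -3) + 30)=154111775703993290565039 / 256812542352720527360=600.09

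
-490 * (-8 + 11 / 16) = 28665 / 8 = 3583.12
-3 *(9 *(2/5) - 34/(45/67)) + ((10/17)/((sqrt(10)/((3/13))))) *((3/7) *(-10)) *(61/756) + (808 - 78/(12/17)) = 25157/30 - 305 *sqrt(10)/64974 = 838.55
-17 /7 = -2.43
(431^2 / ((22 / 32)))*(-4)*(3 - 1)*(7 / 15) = -166441856 / 165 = -1008738.52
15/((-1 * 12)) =-5/4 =-1.25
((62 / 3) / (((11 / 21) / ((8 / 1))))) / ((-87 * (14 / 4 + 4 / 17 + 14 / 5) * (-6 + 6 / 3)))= 147560 / 1063227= 0.14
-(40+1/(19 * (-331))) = -251559/6289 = -40.00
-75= -75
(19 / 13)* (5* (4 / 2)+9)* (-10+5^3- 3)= 40432 / 13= 3110.15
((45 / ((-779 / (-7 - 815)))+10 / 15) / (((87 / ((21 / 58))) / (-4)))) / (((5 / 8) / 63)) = -264665856 / 3275695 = -80.80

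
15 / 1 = 15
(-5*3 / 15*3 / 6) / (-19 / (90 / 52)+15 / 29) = 1305 / 27302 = 0.05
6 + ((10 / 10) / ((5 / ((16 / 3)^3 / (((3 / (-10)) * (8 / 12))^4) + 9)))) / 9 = 2567533 / 1215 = 2113.20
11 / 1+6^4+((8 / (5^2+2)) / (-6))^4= 56262064603 / 43046721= 1307.00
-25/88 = -0.28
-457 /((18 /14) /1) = -3199 /9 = -355.44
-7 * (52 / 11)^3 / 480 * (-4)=123032 / 19965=6.16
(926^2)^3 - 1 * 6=630472168806746170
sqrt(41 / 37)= sqrt(1517) / 37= 1.05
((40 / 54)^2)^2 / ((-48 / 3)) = -10000 / 531441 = -0.02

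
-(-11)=11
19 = 19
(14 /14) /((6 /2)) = 1 /3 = 0.33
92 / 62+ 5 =201 / 31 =6.48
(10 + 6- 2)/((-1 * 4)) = -7/2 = -3.50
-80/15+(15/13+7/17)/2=-3017/663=-4.55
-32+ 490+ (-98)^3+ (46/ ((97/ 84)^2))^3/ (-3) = -795003067820002878/ 832972004929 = -954417.51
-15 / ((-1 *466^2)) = 15 / 217156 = 0.00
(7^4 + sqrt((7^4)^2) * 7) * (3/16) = 7203/2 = 3601.50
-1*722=-722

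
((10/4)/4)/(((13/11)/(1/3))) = 55/312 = 0.18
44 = 44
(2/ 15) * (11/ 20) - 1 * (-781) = 117161/ 150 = 781.07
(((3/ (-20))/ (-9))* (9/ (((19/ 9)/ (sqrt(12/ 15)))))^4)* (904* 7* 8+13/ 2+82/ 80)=29060281739727/ 162901250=178392.01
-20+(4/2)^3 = -12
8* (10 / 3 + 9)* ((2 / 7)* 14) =1184 / 3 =394.67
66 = 66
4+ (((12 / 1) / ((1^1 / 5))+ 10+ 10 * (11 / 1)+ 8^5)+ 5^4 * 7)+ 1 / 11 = 410598 / 11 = 37327.09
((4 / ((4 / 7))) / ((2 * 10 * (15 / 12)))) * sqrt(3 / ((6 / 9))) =21 * sqrt(2) / 50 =0.59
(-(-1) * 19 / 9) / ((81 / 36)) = 76 / 81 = 0.94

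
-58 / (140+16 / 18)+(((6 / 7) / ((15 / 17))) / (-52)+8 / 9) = 0.46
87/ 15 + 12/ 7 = 263/ 35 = 7.51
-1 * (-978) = 978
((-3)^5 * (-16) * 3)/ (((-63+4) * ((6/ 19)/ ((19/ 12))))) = -58482/ 59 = -991.22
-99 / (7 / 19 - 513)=1881 / 9740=0.19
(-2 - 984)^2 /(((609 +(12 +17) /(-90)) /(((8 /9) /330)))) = 268192 /62337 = 4.30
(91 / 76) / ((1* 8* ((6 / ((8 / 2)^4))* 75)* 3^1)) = 364 / 12825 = 0.03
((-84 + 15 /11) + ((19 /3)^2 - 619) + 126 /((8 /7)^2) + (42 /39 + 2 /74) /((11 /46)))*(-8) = 854002931 /190476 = 4483.52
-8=-8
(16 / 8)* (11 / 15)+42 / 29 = 2.91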